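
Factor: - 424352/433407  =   - 2^5 * 3^ ( - 1 )*13^( - 1 )*89^1*149^1 * 11113^(-1 )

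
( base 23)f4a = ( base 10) 8037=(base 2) 1111101100101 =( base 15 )25ac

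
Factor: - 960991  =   - 960991^1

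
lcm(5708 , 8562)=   17124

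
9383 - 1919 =7464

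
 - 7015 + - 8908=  - 15923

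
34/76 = 17/38 = 0.45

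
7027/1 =7027 = 7027.00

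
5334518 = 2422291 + 2912227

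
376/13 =376/13= 28.92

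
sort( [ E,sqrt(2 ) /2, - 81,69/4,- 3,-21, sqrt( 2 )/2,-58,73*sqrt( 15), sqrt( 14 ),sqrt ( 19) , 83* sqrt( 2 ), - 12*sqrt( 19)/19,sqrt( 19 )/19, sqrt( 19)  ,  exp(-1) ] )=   [-81, - 58, - 21 , - 3, - 12* sqrt( 19 ) /19,sqrt( 19 ) /19,  exp(-1), sqrt( 2)/2, sqrt( 2)/2,  E,sqrt( 14),sqrt(19) , sqrt(19), 69/4,83*sqrt(2 ), 73*sqrt (15)] 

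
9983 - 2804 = 7179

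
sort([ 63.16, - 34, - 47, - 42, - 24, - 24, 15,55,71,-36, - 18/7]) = [ - 47, - 42, -36,-34,- 24, - 24 , - 18/7, 15, 55,63.16, 71] 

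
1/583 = 1/583= 0.00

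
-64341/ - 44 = 1462 + 13/44 = 1462.30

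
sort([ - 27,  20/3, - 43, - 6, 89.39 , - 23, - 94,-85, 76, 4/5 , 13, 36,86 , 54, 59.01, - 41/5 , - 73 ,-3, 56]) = [  -  94, - 85, - 73 , - 43, - 27, - 23, - 41/5, - 6, - 3 , 4/5,20/3, 13,  36,54, 56,59.01, 76,86 , 89.39 ]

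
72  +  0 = 72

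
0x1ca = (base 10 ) 458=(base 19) 152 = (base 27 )gq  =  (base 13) 293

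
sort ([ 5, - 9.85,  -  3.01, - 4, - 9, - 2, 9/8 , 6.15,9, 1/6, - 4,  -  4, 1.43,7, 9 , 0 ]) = [ -9.85, -9, - 4, - 4, - 4, - 3.01, - 2, 0, 1/6, 9/8, 1.43,  5, 6.15, 7, 9, 9 ]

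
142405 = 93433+48972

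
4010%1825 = 360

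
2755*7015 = 19326325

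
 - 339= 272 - 611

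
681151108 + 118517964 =799669072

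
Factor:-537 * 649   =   - 348513 = -  3^1*11^1*59^1*179^1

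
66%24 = 18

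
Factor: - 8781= - 3^1*2927^1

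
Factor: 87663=3^1*29221^1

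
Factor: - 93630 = - 2^1*3^1*5^1*3121^1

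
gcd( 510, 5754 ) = 6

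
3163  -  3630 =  - 467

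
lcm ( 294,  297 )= 29106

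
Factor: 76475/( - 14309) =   -  5^2*7^1*19^1*23^1*41^( - 1 )*349^( - 1) 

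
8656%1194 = 298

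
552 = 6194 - 5642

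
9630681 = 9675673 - 44992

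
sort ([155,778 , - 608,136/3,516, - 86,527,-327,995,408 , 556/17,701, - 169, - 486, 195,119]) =[- 608, - 486, - 327,-169, - 86, 556/17,136/3, 119 , 155,195, 408,516,  527,701, 778,995]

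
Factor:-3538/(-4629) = 2^1*3^ ( - 1)*29^1*61^1*1543^( - 1) 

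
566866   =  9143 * 62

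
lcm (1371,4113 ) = 4113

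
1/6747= 1/6747 = 0.00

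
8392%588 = 160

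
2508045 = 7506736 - 4998691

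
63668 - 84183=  - 20515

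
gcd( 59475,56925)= 75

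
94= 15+79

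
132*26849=3544068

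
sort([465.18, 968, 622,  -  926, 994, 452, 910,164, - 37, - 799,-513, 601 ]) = [  -  926, - 799, - 513, - 37, 164, 452 , 465.18 , 601, 622, 910,968,994]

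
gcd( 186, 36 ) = 6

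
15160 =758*20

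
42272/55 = 768 + 32/55 = 768.58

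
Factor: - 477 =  - 3^2 * 53^1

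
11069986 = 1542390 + 9527596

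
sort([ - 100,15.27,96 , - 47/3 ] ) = [ - 100, - 47/3, 15.27, 96]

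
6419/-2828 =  - 3 + 295/404= -2.27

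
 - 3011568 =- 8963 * 336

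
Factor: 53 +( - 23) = 2^1*3^1*5^1 = 30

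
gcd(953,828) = 1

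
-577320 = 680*(-849 )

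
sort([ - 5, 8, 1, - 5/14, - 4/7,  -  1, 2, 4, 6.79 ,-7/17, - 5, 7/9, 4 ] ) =[  -  5, - 5, - 1,- 4/7,-7/17, - 5/14, 7/9, 1, 2, 4, 4 , 6.79,  8] 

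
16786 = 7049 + 9737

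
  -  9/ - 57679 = 9/57679 = 0.00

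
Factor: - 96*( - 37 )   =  2^5 * 3^1*37^1 = 3552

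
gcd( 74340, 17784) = 36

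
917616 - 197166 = 720450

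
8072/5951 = 8072/5951 = 1.36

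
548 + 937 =1485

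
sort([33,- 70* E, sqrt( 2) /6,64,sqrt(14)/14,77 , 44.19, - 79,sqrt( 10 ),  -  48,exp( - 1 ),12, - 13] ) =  [-70* E, - 79, - 48, - 13  ,  sqrt( 2 )/6,sqrt(14 )/14,exp( - 1 ), sqrt( 10 ),12,  33,44.19,64,77]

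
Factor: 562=2^1*281^1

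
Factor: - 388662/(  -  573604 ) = 194331/286802 = 2^( - 1)*3^1*  211^1*307^1*143401^( - 1 ) 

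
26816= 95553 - 68737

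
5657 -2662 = 2995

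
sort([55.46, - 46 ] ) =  [ - 46,  55.46]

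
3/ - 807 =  - 1/269= -0.00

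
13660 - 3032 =10628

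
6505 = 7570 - 1065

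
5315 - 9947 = - 4632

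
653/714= 653/714 = 0.91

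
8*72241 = 577928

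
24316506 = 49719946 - 25403440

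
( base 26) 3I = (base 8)140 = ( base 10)96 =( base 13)75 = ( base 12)80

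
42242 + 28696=70938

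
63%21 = 0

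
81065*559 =45315335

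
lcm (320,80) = 320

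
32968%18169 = 14799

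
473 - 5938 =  -5465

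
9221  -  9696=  - 475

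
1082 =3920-2838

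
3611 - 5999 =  - 2388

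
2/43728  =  1/21864 = 0.00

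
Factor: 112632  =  2^3* 3^1*13^1*19^2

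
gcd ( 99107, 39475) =1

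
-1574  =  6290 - 7864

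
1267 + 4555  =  5822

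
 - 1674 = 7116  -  8790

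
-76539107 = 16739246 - 93278353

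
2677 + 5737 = 8414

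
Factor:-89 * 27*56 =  - 2^3* 3^3*7^1*89^1 =- 134568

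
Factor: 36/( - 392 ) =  - 2^( - 1 ) * 3^2*7^(-2) =- 9/98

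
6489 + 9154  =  15643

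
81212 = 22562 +58650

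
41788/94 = 20894/47 = 444.55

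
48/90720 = 1/1890 = 0.00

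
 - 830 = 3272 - 4102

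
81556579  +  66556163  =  148112742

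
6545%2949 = 647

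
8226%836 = 702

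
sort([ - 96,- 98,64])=[ - 98,  -  96,64]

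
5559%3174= 2385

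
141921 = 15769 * 9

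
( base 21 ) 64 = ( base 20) 6A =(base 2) 10000010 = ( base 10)130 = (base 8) 202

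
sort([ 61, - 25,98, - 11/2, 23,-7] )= [-25, - 7,-11/2, 23, 61 , 98] 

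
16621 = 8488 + 8133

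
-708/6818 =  - 1 + 3055/3409 = - 0.10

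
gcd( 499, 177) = 1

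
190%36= 10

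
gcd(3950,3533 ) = 1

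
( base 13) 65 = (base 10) 83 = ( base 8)123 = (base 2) 1010011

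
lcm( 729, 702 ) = 18954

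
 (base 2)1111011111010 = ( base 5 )223210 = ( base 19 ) 12I7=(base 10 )7930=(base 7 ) 32056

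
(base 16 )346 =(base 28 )11Q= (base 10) 838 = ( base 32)Q6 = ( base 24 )1am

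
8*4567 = 36536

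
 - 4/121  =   - 4/121=-0.03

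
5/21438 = 5/21438 = 0.00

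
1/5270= 1/5270 = 0.00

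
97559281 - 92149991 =5409290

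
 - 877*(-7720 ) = 6770440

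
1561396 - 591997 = 969399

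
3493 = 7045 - 3552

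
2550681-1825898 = 724783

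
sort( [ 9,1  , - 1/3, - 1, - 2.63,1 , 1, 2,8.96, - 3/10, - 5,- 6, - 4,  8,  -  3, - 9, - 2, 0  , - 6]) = [ - 9, - 6, - 6, - 5, - 4, - 3,-2.63, - 2, - 1, - 1/3, - 3/10 , 0,  1, 1, 1, 2,8,8.96, 9] 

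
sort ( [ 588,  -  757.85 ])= [ - 757.85, 588 ]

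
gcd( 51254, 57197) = 7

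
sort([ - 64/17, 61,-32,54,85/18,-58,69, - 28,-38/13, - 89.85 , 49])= [-89.85 , - 58  ,  -  32,  -  28, - 64/17, - 38/13, 85/18, 49, 54,  61,69] 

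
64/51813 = 64/51813 = 0.00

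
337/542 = 337/542 = 0.62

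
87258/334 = 43629/167 = 261.25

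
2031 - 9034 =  - 7003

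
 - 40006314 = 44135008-84141322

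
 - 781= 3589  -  4370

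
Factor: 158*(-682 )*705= - 75967980  =  - 2^2*3^1 *5^1*11^1 * 31^1 * 47^1 * 79^1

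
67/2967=67/2967 =0.02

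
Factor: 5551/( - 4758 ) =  - 7/6=   - 2^( - 1)*3^ ( - 1)*7^1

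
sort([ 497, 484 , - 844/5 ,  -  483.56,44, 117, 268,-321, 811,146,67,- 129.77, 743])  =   [ - 483.56, - 321, - 844/5, - 129.77, 44, 67, 117, 146, 268, 484,497, 743,811]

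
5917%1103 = 402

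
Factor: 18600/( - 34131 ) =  -2^3*5^2*367^ ( - 1) = - 200/367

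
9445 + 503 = 9948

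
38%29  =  9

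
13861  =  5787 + 8074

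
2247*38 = 85386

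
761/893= 761/893  =  0.85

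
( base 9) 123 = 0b1100110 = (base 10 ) 102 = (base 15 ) 6c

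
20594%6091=2321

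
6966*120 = 835920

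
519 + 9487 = 10006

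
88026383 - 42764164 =45262219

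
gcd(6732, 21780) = 396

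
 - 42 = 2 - 44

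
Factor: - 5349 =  - 3^1*1783^1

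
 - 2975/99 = -31+ 94/99  =  -  30.05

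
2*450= 900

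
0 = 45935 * 0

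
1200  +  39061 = 40261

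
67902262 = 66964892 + 937370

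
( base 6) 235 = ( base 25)3K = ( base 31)32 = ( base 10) 95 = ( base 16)5F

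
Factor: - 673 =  - 673^1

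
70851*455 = 32237205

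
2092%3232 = 2092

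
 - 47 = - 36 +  - 11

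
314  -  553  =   - 239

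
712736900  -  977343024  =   - 264606124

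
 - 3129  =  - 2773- 356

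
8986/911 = 8986/911 = 9.86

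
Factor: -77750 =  - 2^1* 5^3 * 311^1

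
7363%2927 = 1509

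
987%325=12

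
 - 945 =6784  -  7729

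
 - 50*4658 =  - 232900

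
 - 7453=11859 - 19312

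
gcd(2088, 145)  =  29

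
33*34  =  1122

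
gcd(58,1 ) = 1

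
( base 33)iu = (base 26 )o0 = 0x270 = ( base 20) 1b4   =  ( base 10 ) 624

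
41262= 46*897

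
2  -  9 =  - 7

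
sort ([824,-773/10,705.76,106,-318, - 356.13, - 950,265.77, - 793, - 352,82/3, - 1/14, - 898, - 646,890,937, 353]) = [ -950, - 898, - 793, - 646 , - 356.13, - 352, - 318, - 773/10, - 1/14,82/3,106,265.77, 353, 705.76,  824,890,937]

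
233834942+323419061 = 557254003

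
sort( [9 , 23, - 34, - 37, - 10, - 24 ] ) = [ - 37,-34, - 24, - 10, 9,23]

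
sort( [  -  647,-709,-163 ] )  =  [-709, - 647,-163]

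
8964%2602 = 1158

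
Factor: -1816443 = - 3^2*201827^1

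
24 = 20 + 4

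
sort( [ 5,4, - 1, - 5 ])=[ - 5, - 1, 4,5]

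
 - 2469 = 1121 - 3590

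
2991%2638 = 353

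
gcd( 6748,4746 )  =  14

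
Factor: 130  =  2^1*5^1* 13^1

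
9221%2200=421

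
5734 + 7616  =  13350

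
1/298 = 1/298 = 0.00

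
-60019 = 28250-88269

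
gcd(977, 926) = 1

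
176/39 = 176/39 = 4.51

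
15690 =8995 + 6695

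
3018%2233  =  785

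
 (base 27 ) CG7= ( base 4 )2033203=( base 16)23e3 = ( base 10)9187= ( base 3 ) 110121021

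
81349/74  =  81349/74=1099.31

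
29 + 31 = 60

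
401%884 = 401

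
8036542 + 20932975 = 28969517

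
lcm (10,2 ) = 10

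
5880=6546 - 666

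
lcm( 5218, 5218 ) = 5218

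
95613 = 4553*21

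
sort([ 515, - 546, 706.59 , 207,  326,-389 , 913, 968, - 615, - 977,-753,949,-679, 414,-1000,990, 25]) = [ - 1000, - 977,-753, - 679,-615,-546, - 389, 25, 207,326, 414,515,706.59, 913, 949,968,990]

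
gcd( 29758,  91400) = 2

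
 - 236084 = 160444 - 396528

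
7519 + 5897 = 13416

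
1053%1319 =1053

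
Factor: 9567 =3^2*1063^1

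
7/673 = 7/673 = 0.01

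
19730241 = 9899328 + 9830913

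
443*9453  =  4187679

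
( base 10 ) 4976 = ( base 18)f68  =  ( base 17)103C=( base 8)11560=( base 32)4rg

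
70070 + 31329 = 101399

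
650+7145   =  7795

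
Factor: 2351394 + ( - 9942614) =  - 7591220 = -  2^2  *5^1*7^1*13^1*43^1*97^1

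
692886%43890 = 34536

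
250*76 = 19000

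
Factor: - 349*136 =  - 2^3*17^1*349^1=- 47464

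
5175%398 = 1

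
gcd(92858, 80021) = 1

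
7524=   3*2508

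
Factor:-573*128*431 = - 2^7*3^1*191^1*431^1 = - 31611264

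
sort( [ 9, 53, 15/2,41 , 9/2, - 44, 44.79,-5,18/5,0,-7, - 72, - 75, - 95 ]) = [ - 95 , - 75, - 72, - 44, - 7,-5, 0,18/5,9/2, 15/2, 9, 41,44.79,  53 ] 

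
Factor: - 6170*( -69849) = 430968330 = 2^1*3^3*5^1*13^1*199^1*617^1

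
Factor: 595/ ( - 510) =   -  7/6 = - 2^( - 1)*3^( - 1)*7^1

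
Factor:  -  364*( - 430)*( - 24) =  - 2^6 * 3^1*5^1*7^1*13^1*43^1  =  - 3756480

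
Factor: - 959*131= -125629 = - 7^1 * 131^1*137^1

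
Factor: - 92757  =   - 3^1 * 7^2 *631^1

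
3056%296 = 96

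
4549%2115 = 319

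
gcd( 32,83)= 1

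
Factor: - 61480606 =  - 2^1*11^1*37^1*47^1 * 1607^1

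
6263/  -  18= - 348+ 1/18 = - 347.94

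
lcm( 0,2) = 0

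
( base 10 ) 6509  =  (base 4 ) 1211231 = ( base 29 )7LD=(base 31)6nu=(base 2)1100101101101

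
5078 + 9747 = 14825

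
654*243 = 158922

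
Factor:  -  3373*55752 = - 2^3*3^1*23^1*101^1*3373^1= - 188051496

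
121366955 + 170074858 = 291441813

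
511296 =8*63912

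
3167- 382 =2785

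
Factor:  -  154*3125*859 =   -  2^1*5^5*7^1*11^1*859^1 = -413393750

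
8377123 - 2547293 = 5829830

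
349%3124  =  349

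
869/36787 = 869/36787 = 0.02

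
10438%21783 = 10438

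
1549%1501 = 48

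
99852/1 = 99852 = 99852.00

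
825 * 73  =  60225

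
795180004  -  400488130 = 394691874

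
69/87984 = 23/29328 = 0.00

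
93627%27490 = 11157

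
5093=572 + 4521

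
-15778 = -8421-7357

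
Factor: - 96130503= -3^3*7^2*72661^1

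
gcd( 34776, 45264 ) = 552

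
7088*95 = 673360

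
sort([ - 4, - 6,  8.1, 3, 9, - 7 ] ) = [ - 7, - 6,-4, 3,  8.1, 9]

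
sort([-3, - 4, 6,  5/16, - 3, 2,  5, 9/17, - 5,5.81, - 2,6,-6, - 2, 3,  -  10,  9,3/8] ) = [-10 , - 6, - 5, - 4, - 3, - 3,- 2, - 2,5/16 , 3/8,  9/17,2,3, 5,  5.81,6,6, 9]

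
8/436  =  2/109 = 0.02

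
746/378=373/189= 1.97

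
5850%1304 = 634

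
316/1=316  =  316.00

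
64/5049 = 64/5049 = 0.01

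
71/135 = 71/135 = 0.53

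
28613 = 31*923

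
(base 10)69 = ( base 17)41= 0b1000101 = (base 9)76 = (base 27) 2F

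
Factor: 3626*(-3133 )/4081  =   - 2^1*  7^1*11^ ( - 1 )*13^1*37^1*53^( - 1)*241^1 = -1622894/583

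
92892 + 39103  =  131995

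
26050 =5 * 5210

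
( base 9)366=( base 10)303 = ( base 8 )457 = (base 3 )102020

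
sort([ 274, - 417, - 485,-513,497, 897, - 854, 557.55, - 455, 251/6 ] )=[ - 854, - 513, - 485 , - 455, - 417, 251/6 , 274,497, 557.55,897 ] 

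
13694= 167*82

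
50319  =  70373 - 20054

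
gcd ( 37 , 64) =1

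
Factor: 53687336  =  2^3*23^1*291779^1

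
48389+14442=62831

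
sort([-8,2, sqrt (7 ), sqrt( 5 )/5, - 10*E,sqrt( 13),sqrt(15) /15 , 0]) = [ - 10*E, - 8,0 , sqrt( 15 ) /15,sqrt( 5)/5,2,  sqrt(7 ),sqrt(  13) ]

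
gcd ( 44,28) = 4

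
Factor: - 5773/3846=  - 2^( - 1 )*3^(  -  1)*23^1*251^1*641^( - 1)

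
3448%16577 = 3448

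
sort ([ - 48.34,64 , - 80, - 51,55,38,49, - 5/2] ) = [ - 80, - 51,-48.34,- 5/2, 38,49,55 , 64]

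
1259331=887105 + 372226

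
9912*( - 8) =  -79296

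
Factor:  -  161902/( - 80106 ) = 3^ ( - 1) * 79^( - 1) * 479^1 = 479/237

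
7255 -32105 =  - 24850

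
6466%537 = 22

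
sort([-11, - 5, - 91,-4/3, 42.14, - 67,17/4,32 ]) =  [ - 91, - 67, - 11, - 5, - 4/3,  17/4, 32, 42.14]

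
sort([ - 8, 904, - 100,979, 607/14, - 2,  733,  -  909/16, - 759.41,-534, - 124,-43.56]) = [ - 759.41, -534,  -  124, - 100, - 909/16, -43.56  ,- 8, - 2, 607/14, 733, 904, 979]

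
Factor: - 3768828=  - 2^2*3^1*7^1*44867^1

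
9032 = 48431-39399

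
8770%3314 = 2142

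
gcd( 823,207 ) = 1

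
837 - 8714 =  - 7877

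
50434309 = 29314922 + 21119387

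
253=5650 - 5397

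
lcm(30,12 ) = 60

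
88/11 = 8 = 8.00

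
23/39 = 23/39 = 0.59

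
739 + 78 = 817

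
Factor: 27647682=2^1*3^1*4607947^1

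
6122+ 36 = 6158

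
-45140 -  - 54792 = 9652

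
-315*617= -194355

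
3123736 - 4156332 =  - 1032596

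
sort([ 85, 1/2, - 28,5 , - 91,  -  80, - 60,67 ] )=[ - 91, - 80, - 60, - 28, 1/2, 5,67, 85 ]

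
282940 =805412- 522472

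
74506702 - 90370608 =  - 15863906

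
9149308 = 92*99449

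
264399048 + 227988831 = 492387879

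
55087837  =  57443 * 959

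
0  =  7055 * 0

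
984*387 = 380808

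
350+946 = 1296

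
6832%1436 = 1088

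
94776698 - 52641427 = 42135271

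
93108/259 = 93108/259 = 359.49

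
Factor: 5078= 2^1*2539^1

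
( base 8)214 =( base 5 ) 1030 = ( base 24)5K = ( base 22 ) 68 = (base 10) 140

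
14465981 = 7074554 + 7391427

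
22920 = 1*22920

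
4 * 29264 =117056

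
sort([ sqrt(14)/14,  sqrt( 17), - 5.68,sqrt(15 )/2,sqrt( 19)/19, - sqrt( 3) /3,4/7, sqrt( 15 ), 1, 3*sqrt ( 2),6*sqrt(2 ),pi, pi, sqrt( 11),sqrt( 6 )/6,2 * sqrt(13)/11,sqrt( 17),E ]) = [-5.68, - sqrt(3 )/3,sqrt( 19)/19, sqrt( 14 ) /14,  sqrt(6)/6,4/7,  2*sqrt(13 )/11, 1 , sqrt (15 ) /2,E, pi,pi, sqrt( 11) , sqrt( 15 ),sqrt( 17 ),sqrt( 17),3*sqrt( 2 ),6*sqrt( 2)]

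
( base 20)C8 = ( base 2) 11111000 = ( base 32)7O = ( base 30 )88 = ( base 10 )248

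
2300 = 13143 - 10843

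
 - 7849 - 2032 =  - 9881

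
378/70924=27/5066 = 0.01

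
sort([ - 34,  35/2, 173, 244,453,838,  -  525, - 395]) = [ - 525, - 395, - 34, 35/2,173, 244, 453, 838]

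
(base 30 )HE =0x20C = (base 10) 524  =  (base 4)20030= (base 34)fe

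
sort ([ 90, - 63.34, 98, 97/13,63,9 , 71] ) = [ - 63.34, 97/13,9,63,71,90,98 ] 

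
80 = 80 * 1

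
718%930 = 718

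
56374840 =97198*580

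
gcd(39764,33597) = 1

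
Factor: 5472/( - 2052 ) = -8/3 = -2^3*3^ (-1 ) 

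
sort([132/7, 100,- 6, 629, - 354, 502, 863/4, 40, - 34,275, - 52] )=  [ -354,-52,-34, - 6,132/7, 40, 100, 863/4, 275 , 502,629]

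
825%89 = 24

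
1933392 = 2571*752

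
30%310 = 30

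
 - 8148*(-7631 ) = 62177388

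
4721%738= 293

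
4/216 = 1/54 = 0.02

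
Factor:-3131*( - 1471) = 4605701 = 31^1*101^1*1471^1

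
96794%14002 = 12782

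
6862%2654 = 1554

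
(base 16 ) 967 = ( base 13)1132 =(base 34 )22R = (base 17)85A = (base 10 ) 2407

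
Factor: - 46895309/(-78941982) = 2^(-1 ) * 3^( - 1) *7^( - 1)*17^(  -  1)*110563^ (- 1) *46895309^1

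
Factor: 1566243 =3^3*7^1*8287^1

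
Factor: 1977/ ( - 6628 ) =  - 2^( - 2) * 3^1  *  659^1*1657^(- 1)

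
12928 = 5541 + 7387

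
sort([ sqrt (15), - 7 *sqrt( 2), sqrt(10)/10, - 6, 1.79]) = [ - 7*sqrt ( 2), - 6, sqrt (10)/10,1.79, sqrt( 15)]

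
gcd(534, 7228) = 2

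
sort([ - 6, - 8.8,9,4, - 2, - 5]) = [ - 8.8, - 6, - 5 , - 2,4, 9]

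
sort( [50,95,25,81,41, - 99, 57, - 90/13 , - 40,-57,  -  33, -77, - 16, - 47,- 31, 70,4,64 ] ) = [  -  99, - 77, - 57, - 47, - 40,  -  33,  -  31, - 16,  -  90/13,4 , 25,41, 50,57, 64, 70,81,95 ]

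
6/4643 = 6/4643 = 0.00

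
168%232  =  168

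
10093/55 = 10093/55 =183.51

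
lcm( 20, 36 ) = 180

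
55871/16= 55871/16 = 3491.94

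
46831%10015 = 6771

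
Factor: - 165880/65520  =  -319/126=- 2^ ( - 1 ) * 3^( - 2 )*7^( - 1)*11^1*29^1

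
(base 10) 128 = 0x80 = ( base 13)9B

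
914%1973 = 914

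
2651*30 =79530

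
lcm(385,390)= 30030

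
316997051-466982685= - 149985634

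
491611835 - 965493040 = -473881205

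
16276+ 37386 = 53662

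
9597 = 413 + 9184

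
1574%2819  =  1574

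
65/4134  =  5/318 = 0.02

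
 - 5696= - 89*64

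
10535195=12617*835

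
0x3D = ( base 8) 75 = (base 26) 29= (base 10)61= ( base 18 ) 37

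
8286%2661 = 303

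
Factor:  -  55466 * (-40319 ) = 2^1* 23^1*1753^1*27733^1 = 2236333654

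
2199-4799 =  -2600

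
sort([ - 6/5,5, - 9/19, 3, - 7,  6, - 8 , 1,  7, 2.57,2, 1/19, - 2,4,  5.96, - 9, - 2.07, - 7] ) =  [ - 9, - 8, - 7, - 7, -2.07,-2 , - 6/5, - 9/19,  1/19 , 1, 2,  2.57,3,4,5, 5.96, 6, 7 ]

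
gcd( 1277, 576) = 1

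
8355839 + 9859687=18215526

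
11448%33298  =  11448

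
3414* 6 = 20484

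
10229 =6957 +3272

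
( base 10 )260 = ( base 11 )217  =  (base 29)8S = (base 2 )100000100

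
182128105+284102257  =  466230362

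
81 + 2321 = 2402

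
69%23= 0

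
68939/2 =34469 + 1/2 =34469.50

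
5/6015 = 1/1203=0.00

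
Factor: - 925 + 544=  - 3^1*127^1 = -381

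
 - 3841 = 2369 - 6210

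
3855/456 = 8  +  69/152 = 8.45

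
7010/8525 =1402/1705 = 0.82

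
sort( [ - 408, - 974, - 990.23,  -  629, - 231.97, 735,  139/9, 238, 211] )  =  [ - 990.23, - 974, - 629, - 408,-231.97 , 139/9, 211, 238,735] 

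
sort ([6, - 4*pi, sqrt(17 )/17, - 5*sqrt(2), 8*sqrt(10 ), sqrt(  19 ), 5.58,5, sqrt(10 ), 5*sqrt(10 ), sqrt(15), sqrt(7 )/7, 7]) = [ - 4*pi, - 5*sqrt(2 ), sqrt( 17)/17,  sqrt (7) /7, sqrt(10 ), sqrt( 15 ), sqrt(19 ), 5, 5.58, 6, 7, 5*sqrt(10),  8*sqrt(10 ) ] 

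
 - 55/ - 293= 55/293   =  0.19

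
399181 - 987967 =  - 588786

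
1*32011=32011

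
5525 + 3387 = 8912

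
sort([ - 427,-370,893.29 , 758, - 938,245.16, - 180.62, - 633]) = [  -  938, - 633, - 427, - 370, - 180.62,245.16,758, 893.29]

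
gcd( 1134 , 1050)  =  42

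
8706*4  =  34824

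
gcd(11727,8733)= 3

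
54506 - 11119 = 43387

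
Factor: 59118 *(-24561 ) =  - 1451997198 = - 2^1*3^3*59^1*167^1*2729^1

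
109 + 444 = 553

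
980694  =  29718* 33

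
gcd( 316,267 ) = 1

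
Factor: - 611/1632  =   - 2^ ( - 5 ) * 3^(  -  1 )*13^1*17^ ( - 1 )*47^1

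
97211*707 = 68728177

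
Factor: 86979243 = 3^1 * 13^1*197^1*11321^1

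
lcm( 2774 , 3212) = 61028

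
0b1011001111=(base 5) 10334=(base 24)15N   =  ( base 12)4bb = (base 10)719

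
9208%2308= 2284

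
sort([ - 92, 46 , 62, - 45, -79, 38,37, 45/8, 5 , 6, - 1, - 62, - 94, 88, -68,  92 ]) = [-94, - 92, - 79, - 68, -62, - 45, - 1,5,45/8,6,37, 38, 46, 62, 88, 92]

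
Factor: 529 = 23^2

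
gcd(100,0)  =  100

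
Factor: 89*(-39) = -3471   =  - 3^1* 13^1*89^1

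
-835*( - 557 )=465095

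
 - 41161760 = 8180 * ( - 5032)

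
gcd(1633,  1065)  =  71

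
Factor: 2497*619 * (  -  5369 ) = -8298557267 = - 7^1*11^1*13^1 * 59^1*227^1*619^1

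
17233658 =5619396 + 11614262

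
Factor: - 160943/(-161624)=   2^ (- 3 ) * 89^( - 1 )*709^1 = 709/712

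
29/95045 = 29/95045=0.00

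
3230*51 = 164730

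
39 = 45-6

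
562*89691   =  50406342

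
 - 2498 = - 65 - 2433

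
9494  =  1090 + 8404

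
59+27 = 86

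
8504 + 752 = 9256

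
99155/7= 14165 = 14165.00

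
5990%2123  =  1744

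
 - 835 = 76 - 911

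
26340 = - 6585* ( - 4 )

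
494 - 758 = -264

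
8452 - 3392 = 5060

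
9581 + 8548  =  18129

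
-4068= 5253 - 9321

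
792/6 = 132 =132.00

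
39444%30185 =9259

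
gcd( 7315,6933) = 1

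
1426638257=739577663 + 687060594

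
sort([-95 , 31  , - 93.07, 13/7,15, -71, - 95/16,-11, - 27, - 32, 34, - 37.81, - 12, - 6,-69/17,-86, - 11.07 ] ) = [ - 95 ,-93.07, - 86 , - 71, - 37.81, -32,  -  27, - 12 , - 11.07, - 11, - 6, - 95/16 ,- 69/17 , 13/7,15,31,  34 ] 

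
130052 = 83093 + 46959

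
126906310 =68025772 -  - 58880538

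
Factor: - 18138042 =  - 2^1*3^2*13^1*77513^1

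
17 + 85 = 102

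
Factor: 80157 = 3^1*7^1*11^1*347^1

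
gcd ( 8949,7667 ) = 1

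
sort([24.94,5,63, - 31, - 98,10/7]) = [  -  98 , - 31, 10/7,5,24.94,63]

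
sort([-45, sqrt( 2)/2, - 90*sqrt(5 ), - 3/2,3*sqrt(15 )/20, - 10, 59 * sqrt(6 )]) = [ - 90*sqrt(5),  -  45, - 10, - 3/2,3*sqrt(15)/20,sqrt( 2)/2 , 59*sqrt(6 )]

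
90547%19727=11639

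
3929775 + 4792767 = 8722542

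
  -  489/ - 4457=489/4457  =  0.11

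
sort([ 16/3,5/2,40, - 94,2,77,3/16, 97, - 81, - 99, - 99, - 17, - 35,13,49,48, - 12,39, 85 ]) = [ - 99, - 99, - 94,  -  81,  -  35, - 17, - 12,3/16,  2,5/2, 16/3, 13, 39,40,48 , 49, 77, 85,97]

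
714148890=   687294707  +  26854183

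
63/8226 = 7/914=   0.01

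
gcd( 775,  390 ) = 5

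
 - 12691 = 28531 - 41222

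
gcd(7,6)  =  1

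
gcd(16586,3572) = 2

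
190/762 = 95/381  =  0.25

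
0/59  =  0=   0.00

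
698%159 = 62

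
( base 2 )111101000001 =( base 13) 1a15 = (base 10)3905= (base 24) 6ih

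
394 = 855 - 461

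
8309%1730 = 1389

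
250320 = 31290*8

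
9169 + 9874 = 19043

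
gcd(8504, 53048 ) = 8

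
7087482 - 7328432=- 240950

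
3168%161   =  109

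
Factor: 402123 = 3^1*311^1*431^1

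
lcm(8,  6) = 24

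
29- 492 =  - 463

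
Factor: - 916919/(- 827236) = 2^(-2 )*59^1*73^ ( - 1)*2833^( -1)*15541^1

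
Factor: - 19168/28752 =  - 2^1*3^( - 1 )=- 2/3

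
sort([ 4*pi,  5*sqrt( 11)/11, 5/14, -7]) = [ - 7, 5/14,5*sqrt(11 ) /11, 4*pi ]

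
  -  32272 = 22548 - 54820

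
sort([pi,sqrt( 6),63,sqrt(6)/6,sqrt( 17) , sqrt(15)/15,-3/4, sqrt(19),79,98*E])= [- 3/4,sqrt(15)/15, sqrt(6)/6,sqrt ( 6), pi, sqrt(17), sqrt(19),63, 79,98*E]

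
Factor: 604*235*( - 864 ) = -2^7*3^3*5^1*47^1*151^1 = - 122636160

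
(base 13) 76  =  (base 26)3j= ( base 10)97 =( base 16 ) 61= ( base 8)141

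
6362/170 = 37 + 36/85 =37.42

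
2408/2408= 1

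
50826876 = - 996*( - 51031 ) 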